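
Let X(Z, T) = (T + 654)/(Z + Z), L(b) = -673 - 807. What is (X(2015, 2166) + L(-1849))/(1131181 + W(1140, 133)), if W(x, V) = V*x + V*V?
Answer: -298079/262048735 ≈ -0.0011375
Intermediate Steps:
L(b) = -1480
X(Z, T) = (654 + T)/(2*Z) (X(Z, T) = (654 + T)/((2*Z)) = (654 + T)*(1/(2*Z)) = (654 + T)/(2*Z))
W(x, V) = V² + V*x (W(x, V) = V*x + V² = V² + V*x)
(X(2015, 2166) + L(-1849))/(1131181 + W(1140, 133)) = ((½)*(654 + 2166)/2015 - 1480)/(1131181 + 133*(133 + 1140)) = ((½)*(1/2015)*2820 - 1480)/(1131181 + 133*1273) = (282/403 - 1480)/(1131181 + 169309) = -596158/403/1300490 = -596158/403*1/1300490 = -298079/262048735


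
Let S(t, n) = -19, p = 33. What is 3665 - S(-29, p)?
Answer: 3684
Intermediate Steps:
3665 - S(-29, p) = 3665 - 1*(-19) = 3665 + 19 = 3684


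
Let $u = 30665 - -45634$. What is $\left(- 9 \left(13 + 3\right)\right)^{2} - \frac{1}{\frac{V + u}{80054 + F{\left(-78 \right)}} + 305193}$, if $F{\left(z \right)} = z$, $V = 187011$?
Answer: $\frac{253066070093516}{12204189339} \approx 20736.0$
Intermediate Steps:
$u = 76299$ ($u = 30665 + 45634 = 76299$)
$\left(- 9 \left(13 + 3\right)\right)^{2} - \frac{1}{\frac{V + u}{80054 + F{\left(-78 \right)}} + 305193} = \left(- 9 \left(13 + 3\right)\right)^{2} - \frac{1}{\frac{187011 + 76299}{80054 - 78} + 305193} = \left(\left(-9\right) 16\right)^{2} - \frac{1}{\frac{263310}{79976} + 305193} = \left(-144\right)^{2} - \frac{1}{263310 \cdot \frac{1}{79976} + 305193} = 20736 - \frac{1}{\frac{131655}{39988} + 305193} = 20736 - \frac{1}{\frac{12204189339}{39988}} = 20736 - \frac{39988}{12204189339} = \frac{253066070093516}{12204189339}$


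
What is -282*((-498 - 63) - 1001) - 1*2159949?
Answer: -1719465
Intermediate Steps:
-282*((-498 - 63) - 1001) - 1*2159949 = -282*(-561 - 1001) - 2159949 = -282*(-1562) - 2159949 = 440484 - 2159949 = -1719465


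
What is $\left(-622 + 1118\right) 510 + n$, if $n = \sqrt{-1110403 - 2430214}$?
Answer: $252960 + i \sqrt{3540617} \approx 2.5296 \cdot 10^{5} + 1881.7 i$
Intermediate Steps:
$n = i \sqrt{3540617}$ ($n = \sqrt{-3540617} = i \sqrt{3540617} \approx 1881.7 i$)
$\left(-622 + 1118\right) 510 + n = \left(-622 + 1118\right) 510 + i \sqrt{3540617} = 496 \cdot 510 + i \sqrt{3540617} = 252960 + i \sqrt{3540617}$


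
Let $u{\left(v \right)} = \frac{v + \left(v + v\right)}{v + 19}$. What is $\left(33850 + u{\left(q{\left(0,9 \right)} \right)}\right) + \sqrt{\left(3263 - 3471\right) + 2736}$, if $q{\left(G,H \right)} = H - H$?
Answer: $33850 + 4 \sqrt{158} \approx 33900.0$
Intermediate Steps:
$q{\left(G,H \right)} = 0$
$u{\left(v \right)} = \frac{3 v}{19 + v}$ ($u{\left(v \right)} = \frac{v + 2 v}{19 + v} = \frac{3 v}{19 + v}$)
$\left(33850 + u{\left(q{\left(0,9 \right)} \right)}\right) + \sqrt{\left(3263 - 3471\right) + 2736} = \left(33850 + 3 \cdot 0 \frac{1}{19 + 0}\right) + \sqrt{\left(3263 - 3471\right) + 2736} = \left(33850 + 3 \cdot 0 \cdot \frac{1}{19}\right) + \sqrt{-208 + 2736} = \left(33850 + 3 \cdot 0 \cdot \frac{1}{19}\right) + \sqrt{2528} = \left(33850 + 0\right) + 4 \sqrt{158} = 33850 + 4 \sqrt{158}$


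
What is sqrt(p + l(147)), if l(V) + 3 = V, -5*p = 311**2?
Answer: I*sqrt(480005)/5 ≈ 138.56*I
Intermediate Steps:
p = -96721/5 (p = -1/5*311**2 = -1/5*96721 = -96721/5 ≈ -19344.)
l(V) = -3 + V
sqrt(p + l(147)) = sqrt(-96721/5 + (-3 + 147)) = sqrt(-96721/5 + 144) = sqrt(-96001/5) = I*sqrt(480005)/5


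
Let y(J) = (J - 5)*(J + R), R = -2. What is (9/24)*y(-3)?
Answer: 15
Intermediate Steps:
y(J) = (-5 + J)*(-2 + J) (y(J) = (J - 5)*(J - 2) = (-5 + J)*(-2 + J))
(9/24)*y(-3) = (9/24)*(10 + (-3)**2 - 7*(-3)) = (9*(1/24))*(10 + 9 + 21) = (3/8)*40 = 15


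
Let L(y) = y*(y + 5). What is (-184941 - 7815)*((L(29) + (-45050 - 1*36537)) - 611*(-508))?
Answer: -44292822972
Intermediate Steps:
L(y) = y*(5 + y)
(-184941 - 7815)*((L(29) + (-45050 - 1*36537)) - 611*(-508)) = (-184941 - 7815)*((29*(5 + 29) + (-45050 - 1*36537)) - 611*(-508)) = -192756*((29*34 + (-45050 - 36537)) + 310388) = -192756*((986 - 81587) + 310388) = -192756*(-80601 + 310388) = -192756*229787 = -44292822972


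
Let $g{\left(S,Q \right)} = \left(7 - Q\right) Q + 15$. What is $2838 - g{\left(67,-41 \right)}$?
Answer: $4791$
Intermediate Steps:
$g{\left(S,Q \right)} = 15 + Q \left(7 - Q\right)$ ($g{\left(S,Q \right)} = Q \left(7 - Q\right) + 15 = 15 + Q \left(7 - Q\right)$)
$2838 - g{\left(67,-41 \right)} = 2838 - \left(15 - \left(-41\right)^{2} + 7 \left(-41\right)\right) = 2838 - \left(15 - 1681 - 287\right) = 2838 - -1953 = 2838 + 1953 = 4791$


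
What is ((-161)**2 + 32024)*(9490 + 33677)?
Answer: 2501311815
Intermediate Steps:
((-161)**2 + 32024)*(9490 + 33677) = (25921 + 32024)*43167 = 57945*43167 = 2501311815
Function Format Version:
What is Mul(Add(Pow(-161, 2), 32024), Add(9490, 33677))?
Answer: 2501311815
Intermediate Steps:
Mul(Add(Pow(-161, 2), 32024), Add(9490, 33677)) = Mul(Add(25921, 32024), 43167) = Mul(57945, 43167) = 2501311815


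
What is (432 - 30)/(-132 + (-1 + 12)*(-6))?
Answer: -67/33 ≈ -2.0303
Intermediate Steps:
(432 - 30)/(-132 + (-1 + 12)*(-6)) = 402/(-132 + 11*(-6)) = 402/(-132 - 66) = 402/(-198) = 402*(-1/198) = -67/33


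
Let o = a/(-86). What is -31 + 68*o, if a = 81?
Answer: -4087/43 ≈ -95.047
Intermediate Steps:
o = -81/86 (o = 81/(-86) = 81*(-1/86) = -81/86 ≈ -0.94186)
-31 + 68*o = -31 + 68*(-81/86) = -31 - 2754/43 = -4087/43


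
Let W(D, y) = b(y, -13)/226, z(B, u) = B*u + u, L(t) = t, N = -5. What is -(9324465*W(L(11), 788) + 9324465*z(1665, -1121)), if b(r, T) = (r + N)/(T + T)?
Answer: 102326083253851335/5876 ≈ 1.7414e+13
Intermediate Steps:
b(r, T) = (-5 + r)/(2*T) (b(r, T) = (r - 5)/(T + T) = (-5 + r)/((2*T)) = (-5 + r)*(1/(2*T)) = (-5 + r)/(2*T))
z(B, u) = u + B*u
W(D, y) = 5/5876 - y/5876 (W(D, y) = ((½)*(-5 + y)/(-13))/226 = ((½)*(-1/13)*(-5 + y))*(1/226) = (5/26 - y/26)*(1/226) = 5/5876 - y/5876)
-(9324465*W(L(11), 788) + 9324465*z(1665, -1121)) = -(46622325/5876 - 1836919605/1469 - 10452725265*(1 + 1665)) = -9324465/(1/(-1121*1666 + (5/5876 - 197/1469))) = -9324465/(1/(-1867586 - 783/5876)) = -9324465/(1/(-10973936119/5876)) = -9324465/(-5876/10973936119) = -9324465*(-10973936119/5876) = 102326083253851335/5876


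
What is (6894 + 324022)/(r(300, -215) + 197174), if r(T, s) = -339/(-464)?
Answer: 153545024/91489075 ≈ 1.6783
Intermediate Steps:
r(T, s) = 339/464 (r(T, s) = -339*(-1/464) = 339/464)
(6894 + 324022)/(r(300, -215) + 197174) = (6894 + 324022)/(339/464 + 197174) = 330916/(91489075/464) = 330916*(464/91489075) = 153545024/91489075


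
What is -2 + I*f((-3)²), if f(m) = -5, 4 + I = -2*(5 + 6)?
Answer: 128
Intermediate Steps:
I = -26 (I = -4 - 2*(5 + 6) = -4 - 2*11 = -4 - 22 = -26)
-2 + I*f((-3)²) = -2 - 26*(-5) = -2 + 130 = 128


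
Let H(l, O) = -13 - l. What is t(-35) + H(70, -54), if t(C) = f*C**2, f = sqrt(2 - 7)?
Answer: -83 + 1225*I*sqrt(5) ≈ -83.0 + 2739.2*I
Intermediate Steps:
f = I*sqrt(5) (f = sqrt(-5) = I*sqrt(5) ≈ 2.2361*I)
t(C) = I*sqrt(5)*C**2 (t(C) = (I*sqrt(5))*C**2 = I*sqrt(5)*C**2)
t(-35) + H(70, -54) = I*sqrt(5)*(-35)**2 + (-13 - 1*70) = I*sqrt(5)*1225 + (-13 - 70) = 1225*I*sqrt(5) - 83 = -83 + 1225*I*sqrt(5)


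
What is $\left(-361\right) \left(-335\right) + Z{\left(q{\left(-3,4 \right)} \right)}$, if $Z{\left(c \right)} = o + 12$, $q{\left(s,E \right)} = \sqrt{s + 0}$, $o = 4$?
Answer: $120951$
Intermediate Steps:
$q{\left(s,E \right)} = \sqrt{s}$
$Z{\left(c \right)} = 16$ ($Z{\left(c \right)} = 4 + 12 = 16$)
$\left(-361\right) \left(-335\right) + Z{\left(q{\left(-3,4 \right)} \right)} = \left(-361\right) \left(-335\right) + 16 = 120935 + 16 = 120951$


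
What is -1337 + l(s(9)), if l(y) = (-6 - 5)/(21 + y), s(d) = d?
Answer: -40121/30 ≈ -1337.4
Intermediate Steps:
l(y) = -11/(21 + y)
-1337 + l(s(9)) = -1337 - 11/(21 + 9) = -1337 - 11/30 = -40121/30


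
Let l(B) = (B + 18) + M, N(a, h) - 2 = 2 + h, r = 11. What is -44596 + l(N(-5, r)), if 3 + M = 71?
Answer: -44495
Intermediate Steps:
M = 68 (M = -3 + 71 = 68)
N(a, h) = 4 + h (N(a, h) = 2 + (2 + h) = 4 + h)
l(B) = 86 + B (l(B) = (B + 18) + 68 = (18 + B) + 68 = 86 + B)
-44596 + l(N(-5, r)) = -44596 + (86 + (4 + 11)) = -44596 + (86 + 15) = -44596 + 101 = -44495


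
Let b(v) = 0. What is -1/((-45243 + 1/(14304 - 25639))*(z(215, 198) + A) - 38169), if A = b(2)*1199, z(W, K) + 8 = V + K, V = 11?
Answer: 11335/103511356221 ≈ 1.0950e-7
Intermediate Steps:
z(W, K) = 3 + K (z(W, K) = -8 + (11 + K) = 3 + K)
A = 0 (A = 0*1199 = 0)
-1/((-45243 + 1/(14304 - 25639))*(z(215, 198) + A) - 38169) = -1/((-45243 + 1/(14304 - 25639))*((3 + 198) + 0) - 38169) = -1/((-45243 + 1/(-11335))*(201 + 0) - 38169) = -1/((-45243 - 1/11335)*201 - 38169) = -1/(-512829406/11335*201 - 38169) = -1/(-103078710606/11335 - 38169) = -1/(-103511356221/11335) = -1*(-11335/103511356221) = 11335/103511356221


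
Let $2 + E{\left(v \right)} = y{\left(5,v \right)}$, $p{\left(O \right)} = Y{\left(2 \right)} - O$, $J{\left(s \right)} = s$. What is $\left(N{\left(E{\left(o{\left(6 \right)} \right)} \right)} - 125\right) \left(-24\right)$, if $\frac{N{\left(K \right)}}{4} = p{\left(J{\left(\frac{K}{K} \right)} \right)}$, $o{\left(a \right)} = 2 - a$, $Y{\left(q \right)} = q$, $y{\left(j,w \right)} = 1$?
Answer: $2904$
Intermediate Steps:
$p{\left(O \right)} = 2 - O$
$E{\left(v \right)} = -1$ ($E{\left(v \right)} = -2 + 1 = -1$)
$N{\left(K \right)} = 4$ ($N{\left(K \right)} = 4 \left(2 - \frac{K}{K}\right) = 4 \left(2 - 1\right) = 4 \cdot 1 = 4$)
$\left(N{\left(E{\left(o{\left(6 \right)} \right)} \right)} - 125\right) \left(-24\right) = \left(4 - 125\right) \left(-24\right) = \left(-121\right) \left(-24\right) = 2904$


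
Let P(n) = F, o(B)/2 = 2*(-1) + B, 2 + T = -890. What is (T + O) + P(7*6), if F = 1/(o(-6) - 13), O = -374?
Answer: -36715/29 ≈ -1266.0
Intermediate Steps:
T = -892 (T = -2 - 890 = -892)
o(B) = -4 + 2*B (o(B) = 2*(2*(-1) + B) = 2*(-2 + B) = -4 + 2*B)
F = -1/29 (F = 1/((-4 + 2*(-6)) - 13) = 1/((-4 - 12) - 13) = 1/(-16 - 13) = 1/(-29) = -1/29 ≈ -0.034483)
P(n) = -1/29
(T + O) + P(7*6) = (-892 - 374) - 1/29 = -1266 - 1/29 = -36715/29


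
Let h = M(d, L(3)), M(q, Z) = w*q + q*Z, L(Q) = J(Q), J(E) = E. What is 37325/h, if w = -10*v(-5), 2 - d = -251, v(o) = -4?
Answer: 37325/10879 ≈ 3.4309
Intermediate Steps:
L(Q) = Q
d = 253 (d = 2 - 1*(-251) = 2 + 251 = 253)
w = 40 (w = -10*(-4) = 40)
M(q, Z) = 40*q + Z*q (M(q, Z) = 40*q + q*Z = 40*q + Z*q)
h = 10879 (h = 253*(40 + 3) = 253*43 = 10879)
37325/h = 37325/10879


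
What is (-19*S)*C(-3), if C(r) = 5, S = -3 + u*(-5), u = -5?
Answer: -2090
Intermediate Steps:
S = 22 (S = -3 - 5*(-5) = -3 + 25 = 22)
(-19*S)*C(-3) = -19*22*5 = -418*5 = -2090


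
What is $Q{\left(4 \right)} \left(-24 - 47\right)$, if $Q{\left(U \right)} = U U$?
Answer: $-1136$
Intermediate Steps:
$Q{\left(U \right)} = U^{2}$
$Q{\left(4 \right)} \left(-24 - 47\right) = 4^{2} \left(-24 - 47\right) = 16 \left(-71\right) = -1136$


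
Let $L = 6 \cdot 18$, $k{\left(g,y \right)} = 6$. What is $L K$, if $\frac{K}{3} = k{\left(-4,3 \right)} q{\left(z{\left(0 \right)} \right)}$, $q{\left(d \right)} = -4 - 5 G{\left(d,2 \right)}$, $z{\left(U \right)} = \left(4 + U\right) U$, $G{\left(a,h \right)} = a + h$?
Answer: $-27216$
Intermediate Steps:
$z{\left(U \right)} = U \left(4 + U\right)$
$q{\left(d \right)} = -14 - 5 d$ ($q{\left(d \right)} = -4 - 5 \left(d + 2\right) = -4 - 5 \left(2 + d\right) = -4 - \left(10 + 5 d\right) = -14 - 5 d$)
$L = 108$
$K = -252$ ($K = 3 \cdot 6 \left(-14 - 5 \cdot 0 \left(4 + 0\right)\right) = 3 \cdot 6 \left(-14 - 5 \cdot 0 \cdot 4\right) = 3 \cdot 6 \left(-14 - 0\right) = 3 \cdot 6 \left(-14 + 0\right) = 3 \cdot 6 \left(-14\right) = 3 \left(-84\right) = -252$)
$L K = 108 \left(-252\right) = -27216$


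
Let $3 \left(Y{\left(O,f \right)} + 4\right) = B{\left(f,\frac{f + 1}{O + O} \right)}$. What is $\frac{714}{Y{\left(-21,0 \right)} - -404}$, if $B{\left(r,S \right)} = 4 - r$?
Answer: $\frac{153}{86} \approx 1.7791$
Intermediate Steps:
$Y{\left(O,f \right)} = - \frac{8}{3} - \frac{f}{3}$ ($Y{\left(O,f \right)} = -4 + \frac{4 - f}{3} = -4 - \left(- \frac{4}{3} + \frac{f}{3}\right) = - \frac{8}{3} - \frac{f}{3}$)
$\frac{714}{Y{\left(-21,0 \right)} - -404} = \frac{714}{\left(- \frac{8}{3} - 0\right) - -404} = \frac{714}{\left(- \frac{8}{3} + 0\right) + 404} = \frac{714}{- \frac{8}{3} + 404} = \frac{714}{\frac{1204}{3}} = 714 \cdot \frac{3}{1204} = \frac{153}{86}$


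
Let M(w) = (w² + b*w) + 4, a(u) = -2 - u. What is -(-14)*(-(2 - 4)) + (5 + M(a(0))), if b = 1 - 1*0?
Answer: 39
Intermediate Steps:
b = 1 (b = 1 + 0 = 1)
M(w) = 4 + w + w² (M(w) = (w² + 1*w) + 4 = (w² + w) + 4 = (w + w²) + 4 = 4 + w + w²)
-(-14)*(-(2 - 4)) + (5 + M(a(0))) = -(-14)*(-(2 - 4)) + (5 + (4 + (-2 - 1*0) + (-2 - 1*0)²)) = -(-14)*(-1*(-2)) + (5 + (4 + (-2 + 0) + (-2 + 0)²)) = -(-14)*2 + (5 + (4 - 2 + (-2)²)) = -14*(-2) + (5 + (4 - 2 + 4)) = 28 + (5 + 6) = 28 + 11 = 39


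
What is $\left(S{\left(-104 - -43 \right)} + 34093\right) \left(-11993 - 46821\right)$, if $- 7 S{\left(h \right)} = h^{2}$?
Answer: $-1973881860$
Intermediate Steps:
$S{\left(h \right)} = - \frac{h^{2}}{7}$
$\left(S{\left(-104 - -43 \right)} + 34093\right) \left(-11993 - 46821\right) = \left(- \frac{\left(-104 - -43\right)^{2}}{7} + 34093\right) \left(-11993 - 46821\right) = \left(- \frac{\left(-104 + 43\right)^{2}}{7} + 34093\right) \left(-58814\right) = \left(- \frac{\left(-61\right)^{2}}{7} + 34093\right) \left(-58814\right) = \left(\left(- \frac{1}{7}\right) 3721 + 34093\right) \left(-58814\right) = \left(- \frac{3721}{7} + 34093\right) \left(-58814\right) = \frac{234930}{7} \left(-58814\right) = -1973881860$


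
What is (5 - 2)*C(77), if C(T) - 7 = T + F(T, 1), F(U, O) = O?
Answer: 255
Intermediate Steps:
C(T) = 8 + T (C(T) = 7 + (T + 1) = 7 + (1 + T) = 8 + T)
(5 - 2)*C(77) = (5 - 2)*(8 + 77) = 3*85 = 255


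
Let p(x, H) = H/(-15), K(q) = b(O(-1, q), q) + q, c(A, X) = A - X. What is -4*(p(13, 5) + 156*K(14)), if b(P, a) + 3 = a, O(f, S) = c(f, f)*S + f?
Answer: -46796/3 ≈ -15599.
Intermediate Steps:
O(f, S) = f (O(f, S) = (f - f)*S + f = 0*S + f = 0 + f = f)
b(P, a) = -3 + a
K(q) = -3 + 2*q (K(q) = (-3 + q) + q = -3 + 2*q)
p(x, H) = -H/15 (p(x, H) = H*(-1/15) = -H/15)
-4*(p(13, 5) + 156*K(14)) = -4*(-1/15*5 + 156*(-3 + 2*14)) = -4*(-⅓ + 156*(-3 + 28)) = -4*(-⅓ + 156*25) = -4*(-⅓ + 3900) = -4*11699/3 = -46796/3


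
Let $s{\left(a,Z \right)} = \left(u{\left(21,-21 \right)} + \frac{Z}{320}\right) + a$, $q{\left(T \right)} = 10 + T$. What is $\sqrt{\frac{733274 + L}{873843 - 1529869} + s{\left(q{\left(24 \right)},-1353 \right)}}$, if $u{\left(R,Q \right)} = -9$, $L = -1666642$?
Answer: $\frac{\sqrt{3820763143923915}}{13120520} \approx 4.7111$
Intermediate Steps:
$s{\left(a,Z \right)} = -9 + a + \frac{Z}{320}$ ($s{\left(a,Z \right)} = \left(-9 + \frac{Z}{320}\right) + a = -9 + a + \frac{Z}{320}$)
$\sqrt{\frac{733274 + L}{873843 - 1529869} + s{\left(q{\left(24 \right)},-1353 \right)}} = \sqrt{\frac{733274 - 1666642}{873843 - 1529869} + \left(-9 + \left(10 + 24\right) + \frac{1}{320} \left(-1353\right)\right)} = \sqrt{- \frac{933368}{-656026} - - \frac{6647}{320}} = \sqrt{\left(-933368\right) \left(- \frac{1}{656026}\right) + \frac{6647}{320}} = \sqrt{\frac{466684}{328013} + \frac{6647}{320}} = \sqrt{\frac{2329641291}{104964160}} = \frac{\sqrt{3820763143923915}}{13120520}$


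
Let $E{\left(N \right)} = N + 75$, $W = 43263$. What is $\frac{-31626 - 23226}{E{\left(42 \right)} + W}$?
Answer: $- \frac{4571}{3615} \approx -1.2645$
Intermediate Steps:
$E{\left(N \right)} = 75 + N$
$\frac{-31626 - 23226}{E{\left(42 \right)} + W} = \frac{-31626 - 23226}{\left(75 + 42\right) + 43263} = - \frac{54852}{117 + 43263} = - \frac{54852}{43380} = \left(-54852\right) \frac{1}{43380} = - \frac{4571}{3615}$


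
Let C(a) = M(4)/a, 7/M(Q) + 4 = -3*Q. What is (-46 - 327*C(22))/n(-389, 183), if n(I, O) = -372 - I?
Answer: -13903/5984 ≈ -2.3234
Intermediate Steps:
M(Q) = 7/(-4 - 3*Q)
C(a) = -7/(16*a) (C(a) = (-7/(4 + 3*4))/a = (-7/(4 + 12))/a = (-7/16)/a = (-7*1/16)/a = -7/(16*a))
(-46 - 327*C(22))/n(-389, 183) = (-46 - (-2289)/(16*22))/(-372 - 1*(-389)) = (-46 - (-2289)/(16*22))/(-372 + 389) = (-46 - 327*(-7/352))/17 = (-46 + 2289/352)*(1/17) = -13903/352*1/17 = -13903/5984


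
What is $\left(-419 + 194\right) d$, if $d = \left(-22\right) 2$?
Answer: $9900$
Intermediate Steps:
$d = -44$
$\left(-419 + 194\right) d = \left(-419 + 194\right) \left(-44\right) = \left(-225\right) \left(-44\right) = 9900$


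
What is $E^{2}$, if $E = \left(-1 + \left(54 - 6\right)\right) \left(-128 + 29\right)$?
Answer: $21650409$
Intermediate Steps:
$E = -4653$ ($E = \left(-1 + \left(54 - 6\right)\right) \left(-99\right) = \left(-1 + 48\right) \left(-99\right) = 47 \left(-99\right) = -4653$)
$E^{2} = \left(-4653\right)^{2} = 21650409$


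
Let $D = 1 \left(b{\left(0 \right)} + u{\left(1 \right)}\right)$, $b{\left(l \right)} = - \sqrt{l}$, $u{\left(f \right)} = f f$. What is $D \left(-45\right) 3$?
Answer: $-135$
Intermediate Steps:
$u{\left(f \right)} = f^{2}$
$D = 1$ ($D = 1 \left(- \sqrt{0} + 1^{2}\right) = 1 \left(\left(-1\right) 0 + 1\right) = 1 \left(0 + 1\right) = 1 \cdot 1 = 1$)
$D \left(-45\right) 3 = 1 \left(-45\right) 3 = \left(-45\right) 3 = -135$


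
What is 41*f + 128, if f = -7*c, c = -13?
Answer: 3859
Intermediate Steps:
f = 91 (f = -7*(-13) = 91)
41*f + 128 = 41*91 + 128 = 3731 + 128 = 3859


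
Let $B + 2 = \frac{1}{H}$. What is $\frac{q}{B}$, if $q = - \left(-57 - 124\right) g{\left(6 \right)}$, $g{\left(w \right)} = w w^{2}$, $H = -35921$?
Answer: $- \frac{1404367416}{71843} \approx -19548.0$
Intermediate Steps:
$g{\left(w \right)} = w^{3}$
$B = - \frac{71843}{35921}$ ($B = -2 + \frac{1}{-35921} = -2 - \frac{1}{35921} = - \frac{71843}{35921} \approx -2.0$)
$q = 39096$ ($q = - \left(-57 - 124\right) 6^{3} = - \left(-181\right) 216 = \left(-1\right) \left(-39096\right) = 39096$)
$\frac{q}{B} = \frac{39096}{- \frac{71843}{35921}} = 39096 \left(- \frac{35921}{71843}\right) = - \frac{1404367416}{71843}$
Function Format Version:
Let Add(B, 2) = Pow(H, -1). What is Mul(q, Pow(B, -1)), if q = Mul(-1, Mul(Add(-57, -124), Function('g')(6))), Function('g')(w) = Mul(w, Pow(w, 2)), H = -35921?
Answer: Rational(-1404367416, 71843) ≈ -19548.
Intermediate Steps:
Function('g')(w) = Pow(w, 3)
B = Rational(-71843, 35921) (B = Add(-2, Pow(-35921, -1)) = Add(-2, Rational(-1, 35921)) = Rational(-71843, 35921) ≈ -2.0000)
q = 39096 (q = Mul(-1, Mul(Add(-57, -124), Pow(6, 3))) = Mul(-1, Mul(-181, 216)) = Mul(-1, -39096) = 39096)
Mul(q, Pow(B, -1)) = Mul(39096, Pow(Rational(-71843, 35921), -1)) = Mul(39096, Rational(-35921, 71843)) = Rational(-1404367416, 71843)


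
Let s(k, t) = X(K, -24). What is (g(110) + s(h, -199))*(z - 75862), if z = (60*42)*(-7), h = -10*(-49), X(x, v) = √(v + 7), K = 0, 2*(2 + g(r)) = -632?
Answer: 29733636 - 93502*I*√17 ≈ 2.9734e+7 - 3.8552e+5*I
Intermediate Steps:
g(r) = -318 (g(r) = -2 + (½)*(-632) = -2 - 316 = -318)
X(x, v) = √(7 + v)
h = 490
s(k, t) = I*√17 (s(k, t) = √(7 - 24) = √(-17) = I*√17)
z = -17640 (z = 2520*(-7) = -17640)
(g(110) + s(h, -199))*(z - 75862) = (-318 + I*√17)*(-17640 - 75862) = (-318 + I*√17)*(-93502) = 29733636 - 93502*I*√17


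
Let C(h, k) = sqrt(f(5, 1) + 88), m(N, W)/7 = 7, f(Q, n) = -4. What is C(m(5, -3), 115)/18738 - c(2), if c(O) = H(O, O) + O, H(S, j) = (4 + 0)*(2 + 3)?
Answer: -22 + sqrt(21)/9369 ≈ -22.000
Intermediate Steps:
m(N, W) = 49 (m(N, W) = 7*7 = 49)
H(S, j) = 20 (H(S, j) = 4*5 = 20)
C(h, k) = 2*sqrt(21) (C(h, k) = sqrt(-4 + 88) = sqrt(84) = 2*sqrt(21))
c(O) = 20 + O
C(m(5, -3), 115)/18738 - c(2) = (2*sqrt(21))/18738 - (20 + 2) = (2*sqrt(21))*(1/18738) - 1*22 = sqrt(21)/9369 - 22 = -22 + sqrt(21)/9369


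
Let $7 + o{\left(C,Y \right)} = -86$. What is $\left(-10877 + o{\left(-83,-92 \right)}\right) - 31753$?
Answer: $-42723$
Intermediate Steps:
$o{\left(C,Y \right)} = -93$ ($o{\left(C,Y \right)} = -7 - 86 = -93$)
$\left(-10877 + o{\left(-83,-92 \right)}\right) - 31753 = \left(-10877 - 93\right) - 31753 = -10970 - 31753 = -42723$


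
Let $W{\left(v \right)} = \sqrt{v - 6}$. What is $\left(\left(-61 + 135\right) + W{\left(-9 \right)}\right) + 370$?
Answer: $444 + i \sqrt{15} \approx 444.0 + 3.873 i$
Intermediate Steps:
$W{\left(v \right)} = \sqrt{-6 + v}$
$\left(\left(-61 + 135\right) + W{\left(-9 \right)}\right) + 370 = \left(\left(-61 + 135\right) + \sqrt{-6 - 9}\right) + 370 = \left(74 + \sqrt{-15}\right) + 370 = \left(74 + i \sqrt{15}\right) + 370 = 444 + i \sqrt{15}$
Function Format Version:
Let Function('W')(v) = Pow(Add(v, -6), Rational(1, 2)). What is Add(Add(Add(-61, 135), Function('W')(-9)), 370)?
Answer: Add(444, Mul(I, Pow(15, Rational(1, 2)))) ≈ Add(444.00, Mul(3.8730, I))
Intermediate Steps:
Function('W')(v) = Pow(Add(-6, v), Rational(1, 2))
Add(Add(Add(-61, 135), Function('W')(-9)), 370) = Add(Add(Add(-61, 135), Pow(Add(-6, -9), Rational(1, 2))), 370) = Add(Add(74, Pow(-15, Rational(1, 2))), 370) = Add(Add(74, Mul(I, Pow(15, Rational(1, 2)))), 370) = Add(444, Mul(I, Pow(15, Rational(1, 2))))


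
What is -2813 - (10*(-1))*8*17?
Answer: -1453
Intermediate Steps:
-2813 - (10*(-1))*8*17 = -2813 - (-10*8)*17 = -2813 - (-80)*17 = -2813 - 1*(-1360) = -2813 + 1360 = -1453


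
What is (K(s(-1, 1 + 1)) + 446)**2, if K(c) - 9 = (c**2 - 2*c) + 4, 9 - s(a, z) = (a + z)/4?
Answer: 68707521/256 ≈ 2.6839e+5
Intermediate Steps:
s(a, z) = 9 - a/4 - z/4 (s(a, z) = 9 - (a + z)/4 = 9 - (a/4 + z/4) = 9 + (-a/4 - z/4) = 9 - a/4 - z/4)
K(c) = 13 + c**2 - 2*c (K(c) = 9 + ((c**2 - 2*c) + 4) = 9 + (4 + c**2 - 2*c) = 13 + c**2 - 2*c)
(K(s(-1, 1 + 1)) + 446)**2 = ((13 + (9 - 1/4*(-1) - (1 + 1)/4)**2 - 2*(9 - 1/4*(-1) - (1 + 1)/4)) + 446)**2 = ((13 + (9 + 1/4 - 1/4*2)**2 - 2*(9 + 1/4 - 1/4*2)) + 446)**2 = ((13 + (9 + 1/4 - 1/2)**2 - 2*(9 + 1/4 - 1/2)) + 446)**2 = ((13 + (35/4)**2 - 2*35/4) + 446)**2 = ((13 + 1225/16 - 35/2) + 446)**2 = (1153/16 + 446)**2 = (8289/16)**2 = 68707521/256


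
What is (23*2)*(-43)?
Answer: -1978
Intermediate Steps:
(23*2)*(-43) = 46*(-43) = -1978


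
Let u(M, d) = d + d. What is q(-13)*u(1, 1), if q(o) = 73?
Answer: 146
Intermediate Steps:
u(M, d) = 2*d
q(-13)*u(1, 1) = 73*(2*1) = 73*2 = 146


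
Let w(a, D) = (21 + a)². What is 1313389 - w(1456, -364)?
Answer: -868140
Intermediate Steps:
1313389 - w(1456, -364) = 1313389 - (21 + 1456)² = 1313389 - 1*1477² = 1313389 - 1*2181529 = 1313389 - 2181529 = -868140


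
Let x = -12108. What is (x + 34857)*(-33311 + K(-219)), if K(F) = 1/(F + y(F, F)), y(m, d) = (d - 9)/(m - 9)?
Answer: -165198665451/218 ≈ -7.5779e+8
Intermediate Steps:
y(m, d) = (-9 + d)/(-9 + m)
K(F) = 1/(1 + F) (K(F) = 1/(F + (-9 + F)/(-9 + F)) = 1/(F + 1) = 1/(1 + F))
(x + 34857)*(-33311 + K(-219)) = (-12108 + 34857)*(-33311 + 1/(1 - 219)) = 22749*(-33311 + 1/(-218)) = 22749*(-33311 - 1/218) = 22749*(-7261799/218) = -165198665451/218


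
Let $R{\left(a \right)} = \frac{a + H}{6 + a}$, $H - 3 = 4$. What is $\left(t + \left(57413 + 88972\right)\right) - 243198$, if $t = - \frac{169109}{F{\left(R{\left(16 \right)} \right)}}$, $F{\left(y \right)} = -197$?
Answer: $- \frac{18903052}{197} \approx -95955.0$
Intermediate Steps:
$H = 7$ ($H = 3 + 4 = 7$)
$R{\left(a \right)} = \frac{7 + a}{6 + a}$ ($R{\left(a \right)} = \frac{a + 7}{6 + a} = \frac{7 + a}{6 + a}$)
$t = \frac{169109}{197}$ ($t = - \frac{169109}{-197} = \left(-169109\right) \left(- \frac{1}{197}\right) = \frac{169109}{197} \approx 858.42$)
$\left(t + \left(57413 + 88972\right)\right) - 243198 = \left(\frac{169109}{197} + \left(57413 + 88972\right)\right) - 243198 = \left(\frac{169109}{197} + 146385\right) - 243198 = \frac{29006954}{197} - 243198 = - \frac{18903052}{197}$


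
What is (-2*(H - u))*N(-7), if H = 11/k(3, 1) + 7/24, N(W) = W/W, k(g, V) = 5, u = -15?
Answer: -2099/60 ≈ -34.983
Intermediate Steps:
N(W) = 1
H = 299/120 (H = 11/5 + 7/24 = 299/120 ≈ 2.4917)
(-2*(H - u))*N(-7) = -2*(299/120 - 1*(-15))*1 = -2*(299/120 + 15)*1 = -2*2099/120*1 = -2099/60*1 = -2099/60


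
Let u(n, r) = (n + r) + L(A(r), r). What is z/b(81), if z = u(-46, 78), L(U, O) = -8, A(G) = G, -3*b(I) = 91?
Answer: -72/91 ≈ -0.79121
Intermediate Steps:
b(I) = -91/3 (b(I) = -1/3*91 = -91/3)
u(n, r) = -8 + n + r (u(n, r) = (n + r) - 8 = -8 + n + r)
z = 24 (z = -8 - 46 + 78 = 24)
z/b(81) = 24/(-91/3) = 24*(-3/91) = -72/91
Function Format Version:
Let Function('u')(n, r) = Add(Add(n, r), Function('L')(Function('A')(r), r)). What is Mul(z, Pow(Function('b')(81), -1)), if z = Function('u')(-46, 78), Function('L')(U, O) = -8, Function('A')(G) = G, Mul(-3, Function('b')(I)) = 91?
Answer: Rational(-72, 91) ≈ -0.79121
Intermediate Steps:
Function('b')(I) = Rational(-91, 3) (Function('b')(I) = Mul(Rational(-1, 3), 91) = Rational(-91, 3))
Function('u')(n, r) = Add(-8, n, r) (Function('u')(n, r) = Add(Add(n, r), -8) = Add(-8, n, r))
z = 24 (z = Add(-8, -46, 78) = 24)
Mul(z, Pow(Function('b')(81), -1)) = Mul(24, Pow(Rational(-91, 3), -1)) = Mul(24, Rational(-3, 91)) = Rational(-72, 91)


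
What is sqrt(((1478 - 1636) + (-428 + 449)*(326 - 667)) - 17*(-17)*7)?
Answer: 4*I*sqrt(331) ≈ 72.774*I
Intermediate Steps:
sqrt(((1478 - 1636) + (-428 + 449)*(326 - 667)) - 17*(-17)*7) = sqrt((-158 + 21*(-341)) + 289*7) = sqrt((-158 - 7161) + 2023) = sqrt(-7319 + 2023) = sqrt(-5296) = 4*I*sqrt(331)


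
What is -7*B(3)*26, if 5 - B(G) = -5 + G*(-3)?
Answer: -3458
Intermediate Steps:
B(G) = 10 + 3*G (B(G) = 5 - (-5 + G*(-3)) = 5 - (-5 - 3*G) = 5 + (5 + 3*G) = 10 + 3*G)
-7*B(3)*26 = -7*(10 + 3*3)*26 = -7*(10 + 9)*26 = -7*19*26 = -133*26 = -3458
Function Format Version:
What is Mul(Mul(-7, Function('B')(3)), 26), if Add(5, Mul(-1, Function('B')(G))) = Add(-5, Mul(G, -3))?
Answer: -3458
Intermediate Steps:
Function('B')(G) = Add(10, Mul(3, G)) (Function('B')(G) = Add(5, Mul(-1, Add(-5, Mul(G, -3)))) = Add(5, Mul(-1, Add(-5, Mul(-3, G)))) = Add(5, Add(5, Mul(3, G))) = Add(10, Mul(3, G)))
Mul(Mul(-7, Function('B')(3)), 26) = Mul(Mul(-7, Add(10, Mul(3, 3))), 26) = Mul(Mul(-7, Add(10, 9)), 26) = Mul(Mul(-7, 19), 26) = Mul(-133, 26) = -3458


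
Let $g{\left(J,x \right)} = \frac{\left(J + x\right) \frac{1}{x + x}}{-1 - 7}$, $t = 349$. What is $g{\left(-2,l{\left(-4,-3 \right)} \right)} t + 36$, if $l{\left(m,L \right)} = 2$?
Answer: $36$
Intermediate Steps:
$g{\left(J,x \right)} = - \frac{J + x}{16 x}$ ($g{\left(J,x \right)} = \frac{\left(J + x\right) \frac{1}{2 x}}{-8} = \left(J + x\right) \frac{1}{2 x} \left(- \frac{1}{8}\right) = \frac{J + x}{2 x} \left(- \frac{1}{8}\right) = - \frac{J + x}{16 x}$)
$g{\left(-2,l{\left(-4,-3 \right)} \right)} t + 36 = \frac{\left(-1\right) \left(-2\right) - 2}{16 \cdot 2} \cdot 349 + 36 = \frac{1}{16} \cdot \frac{1}{2} \left(2 - 2\right) 349 + 36 = \frac{1}{16} \cdot \frac{1}{2} \cdot 0 \cdot 349 + 36 = 0 \cdot 349 + 36 = 0 + 36 = 36$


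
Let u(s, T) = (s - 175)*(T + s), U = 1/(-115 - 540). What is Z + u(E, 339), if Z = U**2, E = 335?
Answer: 46266056001/429025 ≈ 1.0784e+5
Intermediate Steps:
U = -1/655 (U = 1/(-655) = -1/655 ≈ -0.0015267)
u(s, T) = (-175 + s)*(T + s)
Z = 1/429025 (Z = (-1/655)**2 = 1/429025 ≈ 2.3309e-6)
Z + u(E, 339) = 1/429025 + (335**2 - 175*339 - 175*335 + 339*335) = 1/429025 + (112225 - 59325 - 58625 + 113565) = 1/429025 + 107840 = 46266056001/429025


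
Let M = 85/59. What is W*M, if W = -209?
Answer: -17765/59 ≈ -301.10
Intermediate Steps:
M = 85/59 (M = 85*(1/59) = 85/59 ≈ 1.4407)
W*M = -209*85/59 = -17765/59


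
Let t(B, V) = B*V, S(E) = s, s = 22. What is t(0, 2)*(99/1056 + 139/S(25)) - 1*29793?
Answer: -29793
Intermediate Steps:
S(E) = 22
t(0, 2)*(99/1056 + 139/S(25)) - 1*29793 = (0*2)*(99/1056 + 139/22) - 1*29793 = 0*(99*(1/1056) + 139*(1/22)) - 29793 = 0*(3/32 + 139/22) - 29793 = 0*(2257/352) - 29793 = 0 - 29793 = -29793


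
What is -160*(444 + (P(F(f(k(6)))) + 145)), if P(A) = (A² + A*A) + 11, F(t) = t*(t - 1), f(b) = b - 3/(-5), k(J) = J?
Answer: -66641664/125 ≈ -5.3313e+5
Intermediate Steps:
f(b) = ⅗ + b (f(b) = b - 3*(-⅕) = b + ⅗ = ⅗ + b)
F(t) = t*(-1 + t)
P(A) = 11 + 2*A² (P(A) = (A² + A²) + 11 = 2*A² + 11 = 11 + 2*A²)
-160*(444 + (P(F(f(k(6)))) + 145)) = -160*(444 + ((11 + 2*((⅗ + 6)*(-1 + (⅗ + 6)))²) + 145)) = -160*(444 + ((11 + 2*(33*(-1 + 33/5)/5)²) + 145)) = -160*(444 + ((11 + 2*((33/5)*(28/5))²) + 145)) = -160*(444 + ((11 + 2*(924/25)²) + 145)) = -160*(444 + ((11 + 2*(853776/625)) + 145)) = -160*(444 + ((11 + 1707552/625) + 145)) = -160*(444 + (1714427/625 + 145)) = -160*(444 + 1805052/625) = -160*2082552/625 = -66641664/125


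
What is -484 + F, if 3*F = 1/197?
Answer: -286043/591 ≈ -484.00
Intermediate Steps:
F = 1/591 (F = (⅓)/197 = (⅓)*(1/197) = 1/591 ≈ 0.0016920)
-484 + F = -484 + 1/591 = -286043/591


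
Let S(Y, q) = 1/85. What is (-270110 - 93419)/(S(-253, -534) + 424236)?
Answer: -30899965/36060061 ≈ -0.85690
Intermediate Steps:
S(Y, q) = 1/85
(-270110 - 93419)/(S(-253, -534) + 424236) = (-270110 - 93419)/(1/85 + 424236) = -363529/36060061/85 = -363529*85/36060061 = -30899965/36060061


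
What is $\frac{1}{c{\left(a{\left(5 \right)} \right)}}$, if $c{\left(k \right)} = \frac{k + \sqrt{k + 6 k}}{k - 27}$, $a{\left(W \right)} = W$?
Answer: $11 - \frac{11 \sqrt{35}}{5} \approx -2.0154$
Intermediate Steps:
$c{\left(k \right)} = \frac{k + \sqrt{7} \sqrt{k}}{-27 + k}$ ($c{\left(k \right)} = \frac{k + \sqrt{7 k}}{-27 + k} = \frac{k + \sqrt{7} \sqrt{k}}{-27 + k}$)
$\frac{1}{c{\left(a{\left(5 \right)} \right)}} = \frac{1}{\frac{1}{-27 + 5} \left(5 + \sqrt{7} \sqrt{5}\right)} = \frac{1}{\frac{1}{-22} \left(5 + \sqrt{35}\right)} = \frac{1}{\left(- \frac{1}{22}\right) \left(5 + \sqrt{35}\right)} = \frac{1}{- \frac{5}{22} - \frac{\sqrt{35}}{22}}$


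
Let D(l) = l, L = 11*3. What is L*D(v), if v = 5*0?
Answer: 0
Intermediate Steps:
L = 33
v = 0
L*D(v) = 33*0 = 0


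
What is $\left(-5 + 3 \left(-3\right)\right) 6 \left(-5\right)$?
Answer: $420$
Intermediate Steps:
$\left(-5 + 3 \left(-3\right)\right) 6 \left(-5\right) = \left(-5 - 9\right) \left(-30\right) = \left(-14\right) \left(-30\right) = 420$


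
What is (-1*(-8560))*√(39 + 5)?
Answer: 17120*√11 ≈ 56781.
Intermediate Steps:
(-1*(-8560))*√(39 + 5) = 8560*√44 = 8560*(2*√11) = 17120*√11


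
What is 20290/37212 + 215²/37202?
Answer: 309369160/173045103 ≈ 1.7878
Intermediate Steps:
20290/37212 + 215²/37202 = 20290*(1/37212) + 46225*(1/37202) = 10145/18606 + 46225/37202 = 309369160/173045103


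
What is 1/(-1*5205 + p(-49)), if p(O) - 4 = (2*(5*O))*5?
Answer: -1/7651 ≈ -0.00013070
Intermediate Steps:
p(O) = 4 + 50*O (p(O) = 4 + (2*(5*O))*5 = 4 + (10*O)*5 = 4 + 50*O)
1/(-1*5205 + p(-49)) = 1/(-1*5205 + (4 + 50*(-49))) = 1/(-5205 + (4 - 2450)) = 1/(-5205 - 2446) = 1/(-7651) = -1/7651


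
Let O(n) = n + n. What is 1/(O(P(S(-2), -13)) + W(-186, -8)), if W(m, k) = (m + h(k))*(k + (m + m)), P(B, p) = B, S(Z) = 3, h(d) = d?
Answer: 1/73726 ≈ 1.3564e-5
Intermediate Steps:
O(n) = 2*n
W(m, k) = (k + m)*(k + 2*m) (W(m, k) = (m + k)*(k + (m + m)) = (k + m)*(k + 2*m))
1/(O(P(S(-2), -13)) + W(-186, -8)) = 1/(2*3 + ((-8)**2 + 2*(-186)**2 + 3*(-8)*(-186))) = 1/(6 + (64 + 2*34596 + 4464)) = 1/(6 + (64 + 69192 + 4464)) = 1/(6 + 73720) = 1/73726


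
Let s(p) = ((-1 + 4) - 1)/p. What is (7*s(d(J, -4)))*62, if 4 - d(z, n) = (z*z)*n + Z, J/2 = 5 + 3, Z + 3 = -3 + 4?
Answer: 434/515 ≈ 0.84272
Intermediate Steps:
Z = -2 (Z = -3 + (-3 + 4) = -3 + 1 = -2)
J = 16 (J = 2*(5 + 3) = 2*8 = 16)
d(z, n) = 6 - n*z² (d(z, n) = 4 - ((z*z)*n - 2) = 4 - (z²*n - 2) = 4 - (n*z² - 2) = 4 - (-2 + n*z²) = 4 + (2 - n*z²) = 6 - n*z²)
s(p) = 2/p (s(p) = (3 - 1)/p = 2/p)
(7*s(d(J, -4)))*62 = (7*(2/(6 - 1*(-4)*16²)))*62 = (7*(2/(6 - 1*(-4)*256)))*62 = (7*(2/(6 + 1024)))*62 = (7*(2/1030))*62 = (7*(2*(1/1030)))*62 = (7*(1/515))*62 = (7/515)*62 = 434/515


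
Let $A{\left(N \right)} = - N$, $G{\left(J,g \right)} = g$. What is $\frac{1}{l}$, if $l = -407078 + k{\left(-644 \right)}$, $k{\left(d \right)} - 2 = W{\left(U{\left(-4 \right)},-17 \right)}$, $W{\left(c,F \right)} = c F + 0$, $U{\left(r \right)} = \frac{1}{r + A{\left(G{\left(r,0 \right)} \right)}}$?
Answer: $- \frac{4}{1628287} \approx -2.4566 \cdot 10^{-6}$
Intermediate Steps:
$U{\left(r \right)} = \frac{1}{r}$ ($U{\left(r \right)} = \frac{1}{r - 0} = \frac{1}{r + 0} = \frac{1}{r}$)
$W{\left(c,F \right)} = F c$ ($W{\left(c,F \right)} = F c + 0 = F c$)
$k{\left(d \right)} = \frac{25}{4}$ ($k{\left(d \right)} = 2 - \frac{17}{-4} = 2 - - \frac{17}{4} = 2 + \frac{17}{4} = \frac{25}{4}$)
$l = - \frac{1628287}{4}$ ($l = -407078 + \frac{25}{4} = - \frac{1628287}{4} \approx -4.0707 \cdot 10^{5}$)
$\frac{1}{l} = \frac{1}{- \frac{1628287}{4}} = - \frac{4}{1628287}$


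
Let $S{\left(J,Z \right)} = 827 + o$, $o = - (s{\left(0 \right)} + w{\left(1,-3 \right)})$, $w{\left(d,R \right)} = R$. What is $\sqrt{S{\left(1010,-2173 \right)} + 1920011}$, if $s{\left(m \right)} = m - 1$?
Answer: $\sqrt{1920842} \approx 1385.9$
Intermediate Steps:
$s{\left(m \right)} = -1 + m$
$o = 4$ ($o = - (\left(-1 + 0\right) - 3) = - (-1 - 3) = \left(-1\right) \left(-4\right) = 4$)
$S{\left(J,Z \right)} = 831$ ($S{\left(J,Z \right)} = 827 + 4 = 831$)
$\sqrt{S{\left(1010,-2173 \right)} + 1920011} = \sqrt{831 + 1920011} = \sqrt{1920842}$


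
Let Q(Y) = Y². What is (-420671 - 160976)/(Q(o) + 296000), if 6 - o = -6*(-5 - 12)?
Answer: -30613/16064 ≈ -1.9057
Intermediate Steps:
o = -96 (o = 6 - (-6)*(-5 - 12) = 6 - (-6)*(-17) = 6 - 1*102 = 6 - 102 = -96)
(-420671 - 160976)/(Q(o) + 296000) = (-420671 - 160976)/((-96)² + 296000) = -581647/(9216 + 296000) = -581647/305216 = -581647*1/305216 = -30613/16064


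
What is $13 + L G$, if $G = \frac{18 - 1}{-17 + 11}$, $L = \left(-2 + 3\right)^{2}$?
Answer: $\frac{61}{6} \approx 10.167$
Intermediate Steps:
$L = 1$ ($L = 1^{2} = 1$)
$G = - \frac{17}{6}$ ($G = \frac{17}{-6} = 17 \left(- \frac{1}{6}\right) = - \frac{17}{6} \approx -2.8333$)
$13 + L G = 13 + 1 \left(- \frac{17}{6}\right) = 13 - \frac{17}{6} = \frac{61}{6}$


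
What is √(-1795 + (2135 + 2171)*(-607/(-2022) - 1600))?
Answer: I*√7042518302214/1011 ≈ 2624.9*I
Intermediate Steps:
√(-1795 + (2135 + 2171)*(-607/(-2022) - 1600)) = √(-1795 + 4306*(-607*(-1/2022) - 1600)) = √(-1795 + 4306*(607/2022 - 1600)) = √(-1795 + 4306*(-3234593/2022)) = √(-1795 - 6964078729/1011) = √(-6965893474/1011) = I*√7042518302214/1011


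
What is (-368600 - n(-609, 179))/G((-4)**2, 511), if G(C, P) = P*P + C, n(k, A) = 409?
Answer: -369009/261137 ≈ -1.4131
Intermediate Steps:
G(C, P) = C + P**2 (G(C, P) = P**2 + C = C + P**2)
(-368600 - n(-609, 179))/G((-4)**2, 511) = (-368600 - 1*409)/((-4)**2 + 511**2) = (-368600 - 409)/(16 + 261121) = -369009/261137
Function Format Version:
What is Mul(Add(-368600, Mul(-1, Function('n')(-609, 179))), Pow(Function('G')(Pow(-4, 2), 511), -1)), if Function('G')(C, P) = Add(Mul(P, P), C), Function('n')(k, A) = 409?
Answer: Rational(-369009, 261137) ≈ -1.4131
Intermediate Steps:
Function('G')(C, P) = Add(C, Pow(P, 2)) (Function('G')(C, P) = Add(Pow(P, 2), C) = Add(C, Pow(P, 2)))
Mul(Add(-368600, Mul(-1, Function('n')(-609, 179))), Pow(Function('G')(Pow(-4, 2), 511), -1)) = Mul(Add(-368600, Mul(-1, 409)), Pow(Add(Pow(-4, 2), Pow(511, 2)), -1)) = Mul(Add(-368600, -409), Pow(Add(16, 261121), -1)) = Mul(-369009, Pow(261137, -1)) = Mul(-369009, Rational(1, 261137)) = Rational(-369009, 261137)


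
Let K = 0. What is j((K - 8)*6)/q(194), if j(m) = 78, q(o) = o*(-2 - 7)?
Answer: -13/291 ≈ -0.044674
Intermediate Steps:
q(o) = -9*o (q(o) = o*(-9) = -9*o)
j((K - 8)*6)/q(194) = 78/((-9*194)) = 78/(-1746) = 78*(-1/1746) = -13/291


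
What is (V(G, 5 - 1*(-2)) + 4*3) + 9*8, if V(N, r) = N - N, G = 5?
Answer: 84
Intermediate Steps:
V(N, r) = 0
(V(G, 5 - 1*(-2)) + 4*3) + 9*8 = (0 + 4*3) + 9*8 = (0 + 12) + 72 = 12 + 72 = 84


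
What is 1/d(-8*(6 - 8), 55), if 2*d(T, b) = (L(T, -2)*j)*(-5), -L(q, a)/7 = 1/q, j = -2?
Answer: -16/35 ≈ -0.45714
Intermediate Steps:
L(q, a) = -7/q
d(T, b) = -35/T (d(T, b) = ((-7/T*(-2))*(-5))/2 = ((14/T)*(-5))/2 = (-70/T)/2 = -35/T)
1/d(-8*(6 - 8), 55) = 1/(-35*(-1/(8*(6 - 8)))) = 1/(-35/((-8*(-2)))) = 1/(-35/16) = -16/35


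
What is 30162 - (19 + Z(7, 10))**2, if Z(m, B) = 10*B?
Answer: 16001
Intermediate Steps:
30162 - (19 + Z(7, 10))**2 = 30162 - (19 + 10*10)**2 = 30162 - (19 + 100)**2 = 30162 - 1*119**2 = 30162 - 1*14161 = 30162 - 14161 = 16001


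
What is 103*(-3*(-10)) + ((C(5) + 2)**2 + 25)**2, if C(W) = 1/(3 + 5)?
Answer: 16224961/4096 ≈ 3961.2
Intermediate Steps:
C(W) = 1/8
103*(-3*(-10)) + ((C(5) + 2)**2 + 25)**2 = 103*(-3*(-10)) + ((1/8 + 2)**2 + 25)**2 = 103*30 + ((17/8)**2 + 25)**2 = 3090 + (289/64 + 25)**2 = 3090 + (1889/64)**2 = 3090 + 3568321/4096 = 16224961/4096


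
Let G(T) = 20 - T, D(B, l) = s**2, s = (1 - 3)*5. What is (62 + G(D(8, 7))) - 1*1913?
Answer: -1931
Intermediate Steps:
s = -10 (s = -2*5 = -10)
D(B, l) = 100 (D(B, l) = (-10)**2 = 100)
(62 + G(D(8, 7))) - 1*1913 = (62 + (20 - 1*100)) - 1*1913 = (62 + (20 - 100)) - 1913 = (62 - 80) - 1913 = -18 - 1913 = -1931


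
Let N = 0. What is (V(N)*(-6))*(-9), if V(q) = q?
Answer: 0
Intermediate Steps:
(V(N)*(-6))*(-9) = (0*(-6))*(-9) = 0*(-9) = 0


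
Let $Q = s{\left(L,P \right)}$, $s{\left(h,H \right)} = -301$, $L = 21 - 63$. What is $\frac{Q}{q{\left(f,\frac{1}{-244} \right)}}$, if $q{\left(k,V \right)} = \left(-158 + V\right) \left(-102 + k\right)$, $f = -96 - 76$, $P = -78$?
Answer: $- \frac{36722}{5281761} \approx -0.0069526$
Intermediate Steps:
$L = -42$
$Q = -301$
$f = -172$
$\frac{Q}{q{\left(f,\frac{1}{-244} \right)}} = - \frac{301}{16116 - -27176 - \frac{102}{-244} + \frac{1}{-244} \left(-172\right)} = - \frac{301}{16116 + 27176 - - \frac{51}{122} - - \frac{43}{61}} = - \frac{301}{16116 + 27176 + \frac{51}{122} + \frac{43}{61}} = - \frac{301}{\frac{5281761}{122}} = \left(-301\right) \frac{122}{5281761} = - \frac{36722}{5281761}$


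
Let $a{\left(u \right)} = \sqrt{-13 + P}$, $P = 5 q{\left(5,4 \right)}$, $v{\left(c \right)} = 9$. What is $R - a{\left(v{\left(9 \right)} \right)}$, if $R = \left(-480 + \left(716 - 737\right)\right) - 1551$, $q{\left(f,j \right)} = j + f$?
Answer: $-2052 - 4 \sqrt{2} \approx -2057.7$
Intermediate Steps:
$q{\left(f,j \right)} = f + j$
$P = 45$ ($P = 5 \left(5 + 4\right) = 5 \cdot 9 = 45$)
$a{\left(u \right)} = 4 \sqrt{2}$ ($a{\left(u \right)} = \sqrt{-13 + 45} = \sqrt{32} = 4 \sqrt{2}$)
$R = -2052$ ($R = \left(-480 + \left(716 - 737\right)\right) - 1551 = \left(-480 - 21\right) - 1551 = -501 - 1551 = -2052$)
$R - a{\left(v{\left(9 \right)} \right)} = -2052 - 4 \sqrt{2}$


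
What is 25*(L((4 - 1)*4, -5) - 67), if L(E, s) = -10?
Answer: -1925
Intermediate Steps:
25*(L((4 - 1)*4, -5) - 67) = 25*(-10 - 67) = 25*(-77) = -1925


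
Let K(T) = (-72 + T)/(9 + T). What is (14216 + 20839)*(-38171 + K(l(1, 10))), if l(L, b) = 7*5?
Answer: -58877010855/44 ≈ -1.3381e+9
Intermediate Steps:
l(L, b) = 35
K(T) = (-72 + T)/(9 + T)
(14216 + 20839)*(-38171 + K(l(1, 10))) = (14216 + 20839)*(-38171 + (-72 + 35)/(9 + 35)) = 35055*(-38171 - 37/44) = 35055*(-1679561/44) = -58877010855/44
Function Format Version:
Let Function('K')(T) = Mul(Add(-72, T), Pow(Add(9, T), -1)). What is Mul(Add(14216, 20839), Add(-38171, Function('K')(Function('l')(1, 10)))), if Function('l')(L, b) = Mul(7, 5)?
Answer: Rational(-58877010855, 44) ≈ -1.3381e+9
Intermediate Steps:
Function('l')(L, b) = 35
Function('K')(T) = Mul(Pow(Add(9, T), -1), Add(-72, T))
Mul(Add(14216, 20839), Add(-38171, Function('K')(Function('l')(1, 10)))) = Mul(Add(14216, 20839), Add(-38171, Mul(Pow(Add(9, 35), -1), Add(-72, 35)))) = Mul(35055, Add(-38171, Mul(Pow(44, -1), -37))) = Mul(35055, Add(-38171, Mul(Rational(1, 44), -37))) = Mul(35055, Add(-38171, Rational(-37, 44))) = Mul(35055, Rational(-1679561, 44)) = Rational(-58877010855, 44)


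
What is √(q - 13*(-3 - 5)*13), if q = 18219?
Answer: √19571 ≈ 139.90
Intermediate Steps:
√(q - 13*(-3 - 5)*13) = √(18219 - 13*(-3 - 5)*13) = √(18219 - (-104)*13) = √(18219 - 13*(-8)*13) = √(18219 + 104*13) = √(18219 + 1352) = √19571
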